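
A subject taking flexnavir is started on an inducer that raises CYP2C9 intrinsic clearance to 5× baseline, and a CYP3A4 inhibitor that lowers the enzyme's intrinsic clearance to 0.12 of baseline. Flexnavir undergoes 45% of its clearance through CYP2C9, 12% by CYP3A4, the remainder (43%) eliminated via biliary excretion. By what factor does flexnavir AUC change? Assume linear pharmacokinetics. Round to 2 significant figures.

CYP2C9: 0.45 × 5 = 2.25
CYP3A4: 0.12 × 0.12 = 0.0144
Other: 0.43 (unchanged)
New clearance relative to baseline: 2.25 + 0.0144 + 0.43 = 2.6944.
Because AUC varies inversely with clearance, the combined effect is 1 / 2.6944 = 0.37.

0.37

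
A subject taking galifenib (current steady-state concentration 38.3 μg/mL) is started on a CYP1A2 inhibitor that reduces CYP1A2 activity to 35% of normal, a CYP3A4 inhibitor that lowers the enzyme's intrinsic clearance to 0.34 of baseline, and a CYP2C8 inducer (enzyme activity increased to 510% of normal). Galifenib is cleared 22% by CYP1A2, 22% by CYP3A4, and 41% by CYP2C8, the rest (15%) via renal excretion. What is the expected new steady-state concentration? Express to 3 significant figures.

16.0 μg/mL

CYP1A2: 0.22 × 0.35 = 0.077
CYP3A4: 0.22 × 0.34 = 0.0748
CYP2C8: 0.41 × 5.1 = 2.091
Other: 0.15 (unchanged)
CL_new/CL_old = 0.077 + 0.0748 + 2.091 + 0.15 = 2.3928.
Dividing the baseline by the relative clearance: 38.3 / 2.3928 = 16.0 μg/mL.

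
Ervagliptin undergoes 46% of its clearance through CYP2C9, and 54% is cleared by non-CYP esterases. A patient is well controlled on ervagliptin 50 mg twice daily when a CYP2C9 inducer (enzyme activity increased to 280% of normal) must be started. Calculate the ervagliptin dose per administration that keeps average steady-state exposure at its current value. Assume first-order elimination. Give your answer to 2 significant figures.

91 mg

CYP2C9: 0.46 × 2.8 = 1.288
Other: 0.54 (unchanged)
New clearance relative to baseline: 1.288 + 0.54 = 1.828.
To maintain the same steady-state level, dose must scale with clearance: new dose = 50 × 1.828 = 91 mg.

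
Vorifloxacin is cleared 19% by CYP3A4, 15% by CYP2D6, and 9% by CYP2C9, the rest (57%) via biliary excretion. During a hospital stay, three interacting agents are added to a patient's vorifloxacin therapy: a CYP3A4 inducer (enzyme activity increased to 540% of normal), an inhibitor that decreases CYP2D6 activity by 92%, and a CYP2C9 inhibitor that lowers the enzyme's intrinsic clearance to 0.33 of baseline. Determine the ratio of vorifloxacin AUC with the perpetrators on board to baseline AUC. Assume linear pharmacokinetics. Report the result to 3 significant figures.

The CYP3A4 pathway (19% of clearance) rises to 5.4× activity: 0.19 × 5.4 = 1.026.
The CYP2D6 pathway (15% of clearance) drops to 0.08× activity: 0.15 × 0.08 = 0.012.
The CYP2C9 pathway (9% of clearance) falls to 0.33× activity: 0.09 × 0.33 = 0.0297.
Non-CYP routes (57%) are unchanged.
Relative clearance = 1.026 + 0.012 + 0.0297 + 0.57 = 1.6377.
Because AUC varies inversely with clearance, the combined effect is 1 / 1.6377 = 0.611.

0.611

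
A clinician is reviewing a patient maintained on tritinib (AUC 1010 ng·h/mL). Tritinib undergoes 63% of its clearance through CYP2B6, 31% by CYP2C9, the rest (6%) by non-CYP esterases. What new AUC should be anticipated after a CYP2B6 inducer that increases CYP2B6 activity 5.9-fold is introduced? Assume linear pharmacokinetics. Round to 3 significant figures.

247 ng·h/mL

The CYP2B6 pathway (63% of clearance) increases to 5.9× activity: 0.63 × 5.9 = 3.717.
CYP2C9 (31%) and the residual 6% are unaffected.
Relative clearance = 3.717 + 0.31 + 0.06 = 4.087.
AUC ∝ 1/CL, so new value = 1010 / 4.087 = 247 ng·h/mL.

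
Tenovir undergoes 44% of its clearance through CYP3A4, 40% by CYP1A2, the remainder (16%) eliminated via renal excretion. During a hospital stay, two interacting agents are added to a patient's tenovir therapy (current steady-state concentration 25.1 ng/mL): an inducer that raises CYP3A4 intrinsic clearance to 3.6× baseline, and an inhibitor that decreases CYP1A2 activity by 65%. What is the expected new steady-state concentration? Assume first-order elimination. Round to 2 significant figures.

The CYP3A4 pathway (44% of clearance) rises to 3.6× activity: 0.44 × 3.6 = 1.584.
The CYP1A2 pathway (40% of clearance) falls to 0.35× activity: 0.4 × 0.35 = 0.14.
Non-CYP routes (16%) are unchanged.
CL_new/CL_old = 1.584 + 0.14 + 0.16 = 1.884.
Steady-state concentration ∝ 1/CL: new value = 25.1 / 1.884 = 13 ng/mL.

13 ng/mL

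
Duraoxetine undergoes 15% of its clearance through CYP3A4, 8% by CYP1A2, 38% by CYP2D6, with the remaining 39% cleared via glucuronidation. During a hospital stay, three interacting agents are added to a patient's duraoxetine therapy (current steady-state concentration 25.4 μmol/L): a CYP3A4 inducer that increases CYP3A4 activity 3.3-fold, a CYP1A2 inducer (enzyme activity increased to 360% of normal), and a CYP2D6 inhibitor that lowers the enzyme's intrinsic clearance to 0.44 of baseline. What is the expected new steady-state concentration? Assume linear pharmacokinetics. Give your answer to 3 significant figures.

19.0 μmol/L

CYP3A4: 0.15 × 3.3 = 0.495
CYP1A2: 0.08 × 3.6 = 0.288
CYP2D6: 0.38 × 0.44 = 0.1672
Other: 0.39 (unchanged)
New clearance relative to baseline: 0.495 + 0.288 + 0.1672 + 0.39 = 1.3402.
New steady-state concentration = 25.4 / 1.3402 = 19.0 μmol/L (concentration scales inversely with clearance).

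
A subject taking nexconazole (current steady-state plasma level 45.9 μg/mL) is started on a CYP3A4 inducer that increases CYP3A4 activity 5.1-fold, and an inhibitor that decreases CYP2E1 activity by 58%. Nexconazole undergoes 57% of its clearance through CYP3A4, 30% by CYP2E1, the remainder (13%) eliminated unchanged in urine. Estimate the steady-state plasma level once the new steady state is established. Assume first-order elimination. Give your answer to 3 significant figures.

14.5 μg/mL

The CYP3A4 pathway (57% of clearance) rises to 5.1× activity: 0.57 × 5.1 = 2.907.
The CYP2E1 pathway (30% of clearance) is reduced to 0.42× activity: 0.3 × 0.42 = 0.126.
Non-CYP routes (13%) are unchanged.
CL_new/CL_old = 2.907 + 0.126 + 0.13 = 3.163.
New steady-state plasma level = 45.9 / 3.163 = 14.5 μg/mL (concentration scales inversely with clearance).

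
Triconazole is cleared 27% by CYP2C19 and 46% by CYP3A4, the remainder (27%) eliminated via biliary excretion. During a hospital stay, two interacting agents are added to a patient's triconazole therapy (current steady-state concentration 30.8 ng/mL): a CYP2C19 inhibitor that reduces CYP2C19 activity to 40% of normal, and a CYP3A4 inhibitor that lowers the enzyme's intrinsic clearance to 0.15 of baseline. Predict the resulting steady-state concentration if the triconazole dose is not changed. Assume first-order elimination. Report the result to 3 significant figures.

The CYP2C19 pathway (27% of clearance) falls to 0.4× activity: 0.27 × 0.4 = 0.108.
The CYP3A4 pathway (46% of clearance) falls to 0.15× activity: 0.46 × 0.15 = 0.069.
The remaining 27% of clearance is unaffected.
CL_new/CL_old = 0.108 + 0.069 + 0.27 = 0.447.
New steady-state concentration = 30.8 / 0.447 = 68.9 ng/mL (concentration scales inversely with clearance).

68.9 ng/mL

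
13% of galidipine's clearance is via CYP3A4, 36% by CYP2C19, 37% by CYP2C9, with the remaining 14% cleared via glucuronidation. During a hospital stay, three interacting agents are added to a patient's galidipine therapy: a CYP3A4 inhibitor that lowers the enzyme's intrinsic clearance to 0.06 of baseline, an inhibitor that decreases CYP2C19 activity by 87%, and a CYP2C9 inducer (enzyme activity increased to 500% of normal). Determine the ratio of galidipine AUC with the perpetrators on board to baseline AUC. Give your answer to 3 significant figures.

0.489

The CYP3A4 pathway (13% of clearance) is reduced to 0.06× activity: 0.13 × 0.06 = 0.0078.
The CYP2C19 pathway (36% of clearance) is reduced to 0.13× activity: 0.36 × 0.13 = 0.0468.
The CYP2C9 pathway (37% of clearance) is boosted to 5× activity: 0.37 × 5 = 1.85.
Non-CYP routes (14%) are unchanged.
New clearance relative to baseline: 0.0078 + 0.0468 + 1.85 + 0.14 = 2.0446.
AUC ∝ 1/CL: fold-change = 1 / 2.0446 = 0.489.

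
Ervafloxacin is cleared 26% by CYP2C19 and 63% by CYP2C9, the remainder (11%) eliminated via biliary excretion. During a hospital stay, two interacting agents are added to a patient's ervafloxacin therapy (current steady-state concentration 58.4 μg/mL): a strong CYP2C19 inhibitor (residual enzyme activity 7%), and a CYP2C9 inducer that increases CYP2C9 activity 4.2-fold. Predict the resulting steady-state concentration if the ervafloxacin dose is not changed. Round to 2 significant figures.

21 μg/mL

The CYP2C19 pathway (26% of clearance) falls to 0.07× activity: 0.26 × 0.07 = 0.0182.
The CYP2C9 pathway (63% of clearance) is boosted to 4.2× activity: 0.63 × 4.2 = 2.646.
The remaining 11% of clearance is unaffected.
New clearance relative to baseline: 0.0182 + 2.646 + 0.11 = 2.7742.
New steady-state concentration = 58.4 / 2.7742 = 21 μg/mL (concentration scales inversely with clearance).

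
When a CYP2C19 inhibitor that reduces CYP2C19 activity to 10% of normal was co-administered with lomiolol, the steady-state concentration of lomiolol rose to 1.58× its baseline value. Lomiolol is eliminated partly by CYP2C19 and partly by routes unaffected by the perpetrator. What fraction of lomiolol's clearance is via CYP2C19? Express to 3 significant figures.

0.408

Call the CYP2C19 fraction fm. After the interaction, CL_new/CL_old = fm × 0.1 + (1 − fm).
Steady-state concentration ratio = 1 / (new CL fraction), so new CL fraction = 1 / 1.58 = 0.6329.
fm × 0.1 + 1 − fm = 0.6329  ⇒  fm × (0.1 − 1) = −0.3671  ⇒  fm = 0.408.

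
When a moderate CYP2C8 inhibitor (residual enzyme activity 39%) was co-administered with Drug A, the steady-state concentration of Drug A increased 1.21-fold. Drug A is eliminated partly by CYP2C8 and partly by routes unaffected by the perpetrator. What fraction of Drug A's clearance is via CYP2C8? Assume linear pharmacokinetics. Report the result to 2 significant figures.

Let x = fm,CYP2C8. Because steady-state concentration ∝ 1/CL, relative clearance fell to 1/1.21 = 0.8264.
Only the CYP2C8 route changed, so 0.8264 = x·0.39 + (1 − x), giving x = 0.28.

0.28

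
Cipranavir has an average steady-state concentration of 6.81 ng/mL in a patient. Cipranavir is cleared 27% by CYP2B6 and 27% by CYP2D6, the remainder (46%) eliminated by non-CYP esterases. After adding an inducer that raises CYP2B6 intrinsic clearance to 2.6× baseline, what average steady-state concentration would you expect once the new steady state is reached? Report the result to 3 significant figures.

CYP2B6: 0.27 × 2.6 = 0.702
CYP2D6: 0.27 (unchanged)
Other: 0.46 (unchanged)
Relative clearance = 0.702 + 0.27 + 0.46 = 1.432.
Average steady-state concentration ∝ 1/CL, so new value = 6.81 / 1.432 = 4.76 ng/mL.

4.76 ng/mL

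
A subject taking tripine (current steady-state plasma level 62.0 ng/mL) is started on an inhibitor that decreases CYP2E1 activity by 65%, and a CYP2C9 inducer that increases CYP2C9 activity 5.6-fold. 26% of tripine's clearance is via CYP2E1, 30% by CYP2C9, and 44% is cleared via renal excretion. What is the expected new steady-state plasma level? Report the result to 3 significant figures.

CYP2E1: 0.26 × 0.35 = 0.091
CYP2C9: 0.3 × 5.6 = 1.68
Other: 0.44 (unchanged)
Relative clearance = 0.091 + 1.68 + 0.44 = 2.211.
Dividing the baseline by the relative clearance: 62.0 / 2.211 = 28.0 ng/mL.

28.0 ng/mL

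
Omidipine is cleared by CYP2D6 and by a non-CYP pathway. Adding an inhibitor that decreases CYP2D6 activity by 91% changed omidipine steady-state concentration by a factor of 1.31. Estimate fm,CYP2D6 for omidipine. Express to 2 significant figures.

0.26

Write x for the fraction cleared via CYP2D6. The observed steady-state concentration change means clearance fell to 1/1.31 = 0.7634 of baseline.
Setting x·0.09 + (1 − x) = 0.7634 and solving: x = (0.7634 − 1)/(0.09 − 1) = 0.26.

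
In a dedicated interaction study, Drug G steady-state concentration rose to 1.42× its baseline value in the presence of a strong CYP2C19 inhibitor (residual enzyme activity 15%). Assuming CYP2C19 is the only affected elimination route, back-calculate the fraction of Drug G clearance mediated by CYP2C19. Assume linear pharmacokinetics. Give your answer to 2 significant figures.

Call the CYP2C19 fraction fm. After the interaction, CL_new/CL_old = fm × 0.15 + (1 − fm).
Steady-state concentration ratio = 1 / (new CL fraction), so new CL fraction = 1 / 1.42 = 0.7042.
fm × 0.15 + 1 − fm = 0.7042  ⇒  fm × (0.15 − 1) = −0.2958  ⇒  fm = 0.35.

0.35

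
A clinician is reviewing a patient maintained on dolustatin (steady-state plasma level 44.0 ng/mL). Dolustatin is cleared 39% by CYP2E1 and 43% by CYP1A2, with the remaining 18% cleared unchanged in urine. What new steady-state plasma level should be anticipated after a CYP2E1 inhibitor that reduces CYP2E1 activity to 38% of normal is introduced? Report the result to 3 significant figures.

58.0 ng/mL

The CYP2E1 pathway (39% of clearance) is reduced to 0.38× activity: 0.39 × 0.38 = 0.1482.
CYP1A2 (43%) and the residual 18% are unaffected.
New clearance relative to baseline: 0.1482 + 0.43 + 0.18 = 0.7582.
New steady-state plasma level = baseline ÷ relative clearance = 44.0 / 0.7582 = 58.0 ng/mL.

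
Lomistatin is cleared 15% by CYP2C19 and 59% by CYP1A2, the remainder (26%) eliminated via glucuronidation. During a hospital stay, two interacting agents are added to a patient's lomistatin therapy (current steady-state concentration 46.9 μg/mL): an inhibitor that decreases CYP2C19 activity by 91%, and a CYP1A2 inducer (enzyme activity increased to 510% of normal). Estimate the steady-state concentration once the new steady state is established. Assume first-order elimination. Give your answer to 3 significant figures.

The CYP2C19 pathway (15% of clearance) is reduced to 0.09× activity: 0.15 × 0.09 = 0.0135.
The CYP1A2 pathway (59% of clearance) rises to 5.1× activity: 0.59 × 5.1 = 3.009.
Non-CYP routes (26%) are unchanged.
New clearance relative to baseline: 0.0135 + 3.009 + 0.26 = 3.2825.
Dividing the baseline by the relative clearance: 46.9 / 3.2825 = 14.3 μg/mL.

14.3 μg/mL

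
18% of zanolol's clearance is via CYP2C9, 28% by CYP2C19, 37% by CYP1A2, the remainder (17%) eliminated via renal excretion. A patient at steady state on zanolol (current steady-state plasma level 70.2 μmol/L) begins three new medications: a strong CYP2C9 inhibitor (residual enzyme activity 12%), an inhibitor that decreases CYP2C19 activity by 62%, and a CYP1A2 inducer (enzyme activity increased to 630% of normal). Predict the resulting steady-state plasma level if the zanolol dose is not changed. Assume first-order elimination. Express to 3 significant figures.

The CYP2C9 pathway (18% of clearance) is reduced to 0.12× activity: 0.18 × 0.12 = 0.0216.
The CYP2C19 pathway (28% of clearance) is reduced to 0.38× activity: 0.28 × 0.38 = 0.1064.
The CYP1A2 pathway (37% of clearance) rises to 6.3× activity: 0.37 × 6.3 = 2.331.
Non-CYP routes (17%) are unchanged.
CL_new/CL_old = 0.0216 + 0.1064 + 2.331 + 0.17 = 2.629.
Dividing the baseline by the relative clearance: 70.2 / 2.629 = 26.7 μmol/L.

26.7 μmol/L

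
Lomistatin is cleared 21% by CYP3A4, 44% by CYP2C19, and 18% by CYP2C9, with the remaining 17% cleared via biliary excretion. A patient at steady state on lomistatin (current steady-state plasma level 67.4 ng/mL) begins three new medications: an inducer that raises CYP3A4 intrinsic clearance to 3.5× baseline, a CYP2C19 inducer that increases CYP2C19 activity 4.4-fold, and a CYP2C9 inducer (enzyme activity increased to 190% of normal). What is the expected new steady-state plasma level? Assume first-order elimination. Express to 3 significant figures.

21.2 ng/mL

The CYP3A4 pathway (21% of clearance) is boosted to 3.5× activity: 0.21 × 3.5 = 0.735.
The CYP2C19 pathway (44% of clearance) is boosted to 4.4× activity: 0.44 × 4.4 = 1.936.
The CYP2C9 pathway (18% of clearance) is boosted to 1.9× activity: 0.18 × 1.9 = 0.342.
Non-CYP routes (17%) are unchanged.
New clearance relative to baseline: 0.735 + 1.936 + 0.342 + 0.17 = 3.183.
New steady-state plasma level = 67.4 / 3.183 = 21.2 ng/mL (concentration scales inversely with clearance).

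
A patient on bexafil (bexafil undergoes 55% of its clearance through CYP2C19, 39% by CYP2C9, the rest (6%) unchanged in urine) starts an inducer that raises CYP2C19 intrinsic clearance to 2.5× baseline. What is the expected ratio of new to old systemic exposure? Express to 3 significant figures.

The CYP2C19 pathway (55% of clearance) increases to 2.5× activity: 0.55 × 2.5 = 1.375.
CYP2C9 (39%) and the residual 6% are unaffected.
Relative clearance = 1.375 + 0.39 + 0.06 = 1.825.
Since systemic exposure ∝ 1/CL, the ratio is 1 / 1.825 = 0.548.

0.548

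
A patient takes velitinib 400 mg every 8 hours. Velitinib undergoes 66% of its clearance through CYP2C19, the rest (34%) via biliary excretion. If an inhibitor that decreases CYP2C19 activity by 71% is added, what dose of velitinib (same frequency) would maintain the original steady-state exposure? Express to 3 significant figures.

The CYP2C19 pathway (66% of clearance) drops to 0.29× activity: 0.66 × 0.29 = 0.1914.
Non-CYP routes (34%) are unchanged.
New clearance relative to baseline: 0.1914 + 0.34 = 0.5314.
Css,avg = (dose rate)/CL, so holding Css fixed requires dose ∝ CL: 400 × 0.5314 = 213 mg.

213 mg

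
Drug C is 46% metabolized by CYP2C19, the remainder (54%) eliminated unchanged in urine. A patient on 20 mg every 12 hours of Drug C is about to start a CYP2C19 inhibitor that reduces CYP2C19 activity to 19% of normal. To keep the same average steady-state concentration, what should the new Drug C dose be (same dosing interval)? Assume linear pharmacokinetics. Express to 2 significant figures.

13 mg

The CYP2C19 pathway (46% of clearance) is reduced to 0.19× activity: 0.46 × 0.19 = 0.0874.
The remaining 54% of clearance is unaffected.
CL_new/CL_old = 0.0874 + 0.54 = 0.6274.
Css,avg = (dose rate)/CL, so holding Css fixed requires dose ∝ CL: 20 × 0.6274 = 13 mg.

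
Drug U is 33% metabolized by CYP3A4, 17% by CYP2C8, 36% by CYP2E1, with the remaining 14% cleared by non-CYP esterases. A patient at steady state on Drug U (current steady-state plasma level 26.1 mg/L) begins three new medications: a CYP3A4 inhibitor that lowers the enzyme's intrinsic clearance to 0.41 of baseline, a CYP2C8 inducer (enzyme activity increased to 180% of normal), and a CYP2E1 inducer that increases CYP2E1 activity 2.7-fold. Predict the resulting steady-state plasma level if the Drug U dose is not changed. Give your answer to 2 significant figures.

CYP3A4: 0.33 × 0.41 = 0.1353
CYP2C8: 0.17 × 1.8 = 0.306
CYP2E1: 0.36 × 2.7 = 0.972
Other: 0.14 (unchanged)
CL_new/CL_old = 0.1353 + 0.306 + 0.972 + 0.14 = 1.5533.
New steady-state plasma level = 26.1 / 1.5533 = 17 mg/L (concentration scales inversely with clearance).

17 mg/L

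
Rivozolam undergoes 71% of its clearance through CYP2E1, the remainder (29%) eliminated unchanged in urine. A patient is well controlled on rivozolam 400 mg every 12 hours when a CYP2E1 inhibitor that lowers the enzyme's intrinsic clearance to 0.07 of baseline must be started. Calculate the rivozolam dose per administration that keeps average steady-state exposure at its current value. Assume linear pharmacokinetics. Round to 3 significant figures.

The CYP2E1 pathway (71% of clearance) drops to 0.07× activity: 0.71 × 0.07 = 0.0497.
The remaining 29% of clearance is unaffected.
Relative clearance = 0.0497 + 0.29 = 0.3397.
Exposure is unchanged when dose changes in proportion to clearance. New dose = 400 mg × 0.3397 = 136 mg.

136 mg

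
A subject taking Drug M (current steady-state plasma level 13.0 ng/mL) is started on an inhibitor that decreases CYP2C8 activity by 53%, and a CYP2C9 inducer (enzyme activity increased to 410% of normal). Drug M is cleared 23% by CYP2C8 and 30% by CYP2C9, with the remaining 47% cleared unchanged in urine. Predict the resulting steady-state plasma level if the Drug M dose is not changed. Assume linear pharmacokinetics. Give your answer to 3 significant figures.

7.19 ng/mL

CYP2C8: 0.23 × 0.47 = 0.1081
CYP2C9: 0.3 × 4.1 = 1.23
Other: 0.47 (unchanged)
CL_new/CL_old = 0.1081 + 1.23 + 0.47 = 1.8081.
Dividing the baseline by the relative clearance: 13.0 / 1.8081 = 7.19 ng/mL.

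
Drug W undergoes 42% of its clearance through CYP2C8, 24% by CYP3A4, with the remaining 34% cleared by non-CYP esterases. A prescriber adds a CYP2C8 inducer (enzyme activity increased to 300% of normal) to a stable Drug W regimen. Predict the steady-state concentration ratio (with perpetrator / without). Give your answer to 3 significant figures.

CYP2C8: 0.42 × 3 = 1.26
CYP3A4: 0.24 (unchanged)
Other: 0.34 (unchanged)
Relative clearance = 1.26 + 0.24 + 0.34 = 1.84.
Steady-state concentration ratio = CL_old/CL_new = 1 / 1.84 = 0.543.

0.543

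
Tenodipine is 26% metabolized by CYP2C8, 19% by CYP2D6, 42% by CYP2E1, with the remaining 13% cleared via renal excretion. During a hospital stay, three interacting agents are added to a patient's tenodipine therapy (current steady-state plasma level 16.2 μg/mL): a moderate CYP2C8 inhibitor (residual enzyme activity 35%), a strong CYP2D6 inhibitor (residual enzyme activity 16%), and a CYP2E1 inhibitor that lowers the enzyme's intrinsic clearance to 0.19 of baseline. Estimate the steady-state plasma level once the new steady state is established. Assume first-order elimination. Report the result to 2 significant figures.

The CYP2C8 pathway (26% of clearance) drops to 0.35× activity: 0.26 × 0.35 = 0.091.
The CYP2D6 pathway (19% of clearance) falls to 0.16× activity: 0.19 × 0.16 = 0.0304.
The CYP2E1 pathway (42% of clearance) drops to 0.19× activity: 0.42 × 0.19 = 0.0798.
Non-CYP routes (13%) are unchanged.
New clearance relative to baseline: 0.091 + 0.0304 + 0.0798 + 0.13 = 0.3312.
Dividing the baseline by the relative clearance: 16.2 / 0.3312 = 49 μg/mL.

49 μg/mL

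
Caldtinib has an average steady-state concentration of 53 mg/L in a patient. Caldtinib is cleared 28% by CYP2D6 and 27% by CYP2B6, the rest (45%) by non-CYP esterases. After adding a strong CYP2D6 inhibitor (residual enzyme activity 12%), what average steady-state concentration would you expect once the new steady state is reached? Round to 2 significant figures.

CYP2D6: 0.28 × 0.12 = 0.0336
CYP2B6: 0.27 (unchanged)
Other: 0.45 (unchanged)
Relative clearance = 0.0336 + 0.27 + 0.45 = 0.7536.
With dosing unchanged, average steady-state concentration scales as 1/CL: 53 / 0.7536 = 70 mg/L.

70 mg/L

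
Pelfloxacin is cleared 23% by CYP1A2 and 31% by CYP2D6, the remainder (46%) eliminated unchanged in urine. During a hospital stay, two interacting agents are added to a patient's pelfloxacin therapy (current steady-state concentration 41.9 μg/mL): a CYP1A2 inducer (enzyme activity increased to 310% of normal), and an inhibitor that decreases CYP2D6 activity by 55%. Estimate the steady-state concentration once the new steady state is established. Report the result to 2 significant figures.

The CYP1A2 pathway (23% of clearance) increases to 3.1× activity: 0.23 × 3.1 = 0.713.
The CYP2D6 pathway (31% of clearance) is reduced to 0.45× activity: 0.31 × 0.45 = 0.1395.
Non-CYP routes (46%) are unchanged.
New clearance relative to baseline: 0.713 + 0.1395 + 0.46 = 1.3125.
Steady-state concentration ∝ 1/CL: new value = 41.9 / 1.3125 = 32 μg/mL.

32 μg/mL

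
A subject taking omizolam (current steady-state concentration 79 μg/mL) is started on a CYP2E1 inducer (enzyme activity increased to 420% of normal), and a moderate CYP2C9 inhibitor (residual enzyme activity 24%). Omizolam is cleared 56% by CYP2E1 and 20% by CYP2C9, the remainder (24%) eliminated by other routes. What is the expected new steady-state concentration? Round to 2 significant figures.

CYP2E1: 0.56 × 4.2 = 2.352
CYP2C9: 0.2 × 0.24 = 0.048
Other: 0.24 (unchanged)
Relative clearance = 2.352 + 0.048 + 0.24 = 2.64.
Steady-state concentration ∝ 1/CL: new value = 79 / 2.64 = 30 μg/mL.

30 μg/mL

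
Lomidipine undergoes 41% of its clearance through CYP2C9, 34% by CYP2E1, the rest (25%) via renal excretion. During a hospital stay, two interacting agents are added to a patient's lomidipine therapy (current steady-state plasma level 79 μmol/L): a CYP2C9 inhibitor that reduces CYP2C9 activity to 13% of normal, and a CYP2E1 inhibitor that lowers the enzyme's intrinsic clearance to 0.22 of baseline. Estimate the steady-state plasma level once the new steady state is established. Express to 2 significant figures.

2.1 × 10² μmol/L

The CYP2C9 pathway (41% of clearance) drops to 0.13× activity: 0.41 × 0.13 = 0.0533.
The CYP2E1 pathway (34% of clearance) drops to 0.22× activity: 0.34 × 0.22 = 0.0748.
The remaining 25% of clearance is unaffected.
Relative clearance = 0.0533 + 0.0748 + 0.25 = 0.3781.
Dividing the baseline by the relative clearance: 79 / 0.3781 = 2.1 × 10² μmol/L.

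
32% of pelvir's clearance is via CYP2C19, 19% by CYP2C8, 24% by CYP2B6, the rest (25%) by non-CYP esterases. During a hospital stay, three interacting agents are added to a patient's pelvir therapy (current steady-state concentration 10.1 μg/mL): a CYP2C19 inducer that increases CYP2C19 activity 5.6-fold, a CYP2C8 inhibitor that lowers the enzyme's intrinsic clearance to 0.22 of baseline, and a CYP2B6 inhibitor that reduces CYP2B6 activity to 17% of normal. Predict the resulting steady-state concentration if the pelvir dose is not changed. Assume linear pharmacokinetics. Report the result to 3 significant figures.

4.75 μg/mL

The CYP2C19 pathway (32% of clearance) is boosted to 5.6× activity: 0.32 × 5.6 = 1.792.
The CYP2C8 pathway (19% of clearance) is reduced to 0.22× activity: 0.19 × 0.22 = 0.0418.
The CYP2B6 pathway (24% of clearance) is reduced to 0.17× activity: 0.24 × 0.17 = 0.0408.
The remaining 25% of clearance is unaffected.
New clearance relative to baseline: 1.792 + 0.0418 + 0.0408 + 0.25 = 2.1246.
New steady-state concentration = 10.1 / 2.1246 = 4.75 μg/mL (concentration scales inversely with clearance).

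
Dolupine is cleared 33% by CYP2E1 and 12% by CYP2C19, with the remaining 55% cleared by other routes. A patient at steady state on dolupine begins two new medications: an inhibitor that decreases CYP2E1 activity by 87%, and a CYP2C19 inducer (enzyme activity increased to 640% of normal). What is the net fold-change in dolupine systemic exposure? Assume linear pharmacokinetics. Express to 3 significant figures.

The CYP2E1 pathway (33% of clearance) drops to 0.13× activity: 0.33 × 0.13 = 0.0429.
The CYP2C19 pathway (12% of clearance) rises to 6.4× activity: 0.12 × 6.4 = 0.768.
Non-CYP routes (55%) are unchanged.
Relative clearance = 0.0429 + 0.768 + 0.55 = 1.3609.
Systemic exposure ∝ 1/CL: fold-change = 1 / 1.3609 = 0.735.

0.735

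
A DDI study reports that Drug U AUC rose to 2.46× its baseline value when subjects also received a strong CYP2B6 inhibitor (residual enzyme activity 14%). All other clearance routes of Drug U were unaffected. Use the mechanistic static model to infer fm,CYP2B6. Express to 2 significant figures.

CL'/CL = 1 / 2.46 = 0.4065
0.14·fm + (1 − fm) = 0.4065
fm = (0.4065 − 1) / (0.14 − 1) = 0.69

0.69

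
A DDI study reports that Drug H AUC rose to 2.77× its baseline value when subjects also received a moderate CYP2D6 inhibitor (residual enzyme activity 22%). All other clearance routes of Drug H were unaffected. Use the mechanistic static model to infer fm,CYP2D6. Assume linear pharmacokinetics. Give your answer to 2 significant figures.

0.82

Call the CYP2D6 fraction fm. After the interaction, CL_new/CL_old = fm × 0.22 + (1 − fm).
AUC ratio = 1 / (new CL fraction), so new CL fraction = 1 / 2.77 = 0.361.
fm × 0.22 + 1 − fm = 0.361  ⇒  fm × (0.22 − 1) = −0.639  ⇒  fm = 0.82.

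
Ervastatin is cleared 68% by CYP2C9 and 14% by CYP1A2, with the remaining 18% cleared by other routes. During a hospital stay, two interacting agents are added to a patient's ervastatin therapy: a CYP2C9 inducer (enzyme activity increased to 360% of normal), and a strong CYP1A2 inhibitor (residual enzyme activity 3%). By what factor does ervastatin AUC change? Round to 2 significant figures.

CYP2C9: 0.68 × 3.6 = 2.448
CYP1A2: 0.14 × 0.03 = 0.0042
Other: 0.18 (unchanged)
Relative clearance = 2.448 + 0.0042 + 0.18 = 2.6322.
Because AUC varies inversely with clearance, the combined effect is 1 / 2.6322 = 0.38.

0.38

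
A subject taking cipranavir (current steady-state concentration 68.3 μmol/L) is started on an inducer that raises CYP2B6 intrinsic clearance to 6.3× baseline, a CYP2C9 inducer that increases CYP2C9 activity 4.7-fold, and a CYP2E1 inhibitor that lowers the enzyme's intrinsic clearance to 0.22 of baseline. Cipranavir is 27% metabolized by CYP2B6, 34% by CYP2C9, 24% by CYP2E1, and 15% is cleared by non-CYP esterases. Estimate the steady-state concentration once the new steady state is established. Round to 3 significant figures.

CYP2B6: 0.27 × 6.3 = 1.701
CYP2C9: 0.34 × 4.7 = 1.598
CYP2E1: 0.24 × 0.22 = 0.0528
Other: 0.15 (unchanged)
CL_new/CL_old = 1.701 + 1.598 + 0.0528 + 0.15 = 3.5018.
Steady-state concentration ∝ 1/CL: new value = 68.3 / 3.5018 = 19.5 μmol/L.

19.5 μmol/L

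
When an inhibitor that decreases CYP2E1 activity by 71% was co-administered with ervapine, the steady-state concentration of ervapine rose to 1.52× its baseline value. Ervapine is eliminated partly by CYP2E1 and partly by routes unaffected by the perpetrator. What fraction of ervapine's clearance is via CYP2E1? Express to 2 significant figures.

Let x = fm,CYP2E1. Because steady-state concentration ∝ 1/CL, relative clearance fell to 1/1.52 = 0.6579.
Setting x·0.29 + (1 − x) = 0.6579 and solving: x = (0.6579 − 1)/(0.29 − 1) = 0.48.

0.48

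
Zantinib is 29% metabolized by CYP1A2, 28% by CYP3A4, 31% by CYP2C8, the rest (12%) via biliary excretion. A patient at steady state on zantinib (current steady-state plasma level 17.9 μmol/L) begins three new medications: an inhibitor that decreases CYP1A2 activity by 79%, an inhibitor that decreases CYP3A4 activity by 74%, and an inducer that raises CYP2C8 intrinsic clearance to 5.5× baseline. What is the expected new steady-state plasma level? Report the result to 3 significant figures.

9.14 μmol/L

The CYP1A2 pathway (29% of clearance) is reduced to 0.21× activity: 0.29 × 0.21 = 0.0609.
The CYP3A4 pathway (28% of clearance) is reduced to 0.26× activity: 0.28 × 0.26 = 0.0728.
The CYP2C8 pathway (31% of clearance) rises to 5.5× activity: 0.31 × 5.5 = 1.705.
The remaining 12% of clearance is unaffected.
New clearance relative to baseline: 0.0609 + 0.0728 + 1.705 + 0.12 = 1.9587.
New steady-state plasma level = 17.9 / 1.9587 = 9.14 μmol/L (concentration scales inversely with clearance).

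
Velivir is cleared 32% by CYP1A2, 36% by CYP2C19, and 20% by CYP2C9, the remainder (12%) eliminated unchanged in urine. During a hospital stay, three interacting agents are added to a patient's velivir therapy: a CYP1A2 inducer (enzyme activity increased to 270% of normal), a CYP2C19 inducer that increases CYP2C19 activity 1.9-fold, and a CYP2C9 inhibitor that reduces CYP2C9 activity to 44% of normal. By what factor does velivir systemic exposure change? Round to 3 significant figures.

0.569

The CYP1A2 pathway (32% of clearance) is boosted to 2.7× activity: 0.32 × 2.7 = 0.864.
The CYP2C19 pathway (36% of clearance) is boosted to 1.9× activity: 0.36 × 1.9 = 0.684.
The CYP2C9 pathway (20% of clearance) drops to 0.44× activity: 0.2 × 0.44 = 0.088.
The remaining 12% of clearance is unaffected.
CL_new/CL_old = 0.864 + 0.684 + 0.088 + 0.12 = 1.756.
Systemic exposure ∝ 1/CL: fold-change = 1 / 1.756 = 0.569.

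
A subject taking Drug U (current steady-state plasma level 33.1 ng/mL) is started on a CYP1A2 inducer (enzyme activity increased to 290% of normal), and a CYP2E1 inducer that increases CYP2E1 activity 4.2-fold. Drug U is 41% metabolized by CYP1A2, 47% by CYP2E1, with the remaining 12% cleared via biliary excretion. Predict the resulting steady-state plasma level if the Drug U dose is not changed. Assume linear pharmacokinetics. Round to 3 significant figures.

CYP1A2: 0.41 × 2.9 = 1.189
CYP2E1: 0.47 × 4.2 = 1.974
Other: 0.12 (unchanged)
Relative clearance = 1.189 + 1.974 + 0.12 = 3.283.
Dividing the baseline by the relative clearance: 33.1 / 3.283 = 10.1 ng/mL.

10.1 ng/mL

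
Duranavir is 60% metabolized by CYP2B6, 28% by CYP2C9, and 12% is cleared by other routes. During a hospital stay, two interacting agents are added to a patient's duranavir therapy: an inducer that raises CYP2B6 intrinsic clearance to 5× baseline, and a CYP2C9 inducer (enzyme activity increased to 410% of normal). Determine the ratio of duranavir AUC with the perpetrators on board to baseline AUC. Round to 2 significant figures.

CYP2B6: 0.6 × 5 = 3
CYP2C9: 0.28 × 4.1 = 1.148
Other: 0.12 (unchanged)
Relative clearance = 3 + 1.148 + 0.12 = 4.268.
Because AUC varies inversely with clearance, the combined effect is 1 / 4.268 = 0.23.

0.23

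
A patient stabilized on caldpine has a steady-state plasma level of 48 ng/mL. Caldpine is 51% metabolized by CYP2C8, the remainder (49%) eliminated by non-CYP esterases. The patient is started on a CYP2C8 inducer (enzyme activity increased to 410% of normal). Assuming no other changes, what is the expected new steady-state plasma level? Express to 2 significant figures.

19 ng/mL

The CYP2C8 pathway (51% of clearance) increases to 4.1× activity: 0.51 × 4.1 = 2.091.
The remaining 49% of clearance is unaffected.
New clearance relative to baseline: 2.091 + 0.49 = 2.581.
With dosing unchanged, steady-state plasma level scales as 1/CL: 48 / 2.581 = 19 ng/mL.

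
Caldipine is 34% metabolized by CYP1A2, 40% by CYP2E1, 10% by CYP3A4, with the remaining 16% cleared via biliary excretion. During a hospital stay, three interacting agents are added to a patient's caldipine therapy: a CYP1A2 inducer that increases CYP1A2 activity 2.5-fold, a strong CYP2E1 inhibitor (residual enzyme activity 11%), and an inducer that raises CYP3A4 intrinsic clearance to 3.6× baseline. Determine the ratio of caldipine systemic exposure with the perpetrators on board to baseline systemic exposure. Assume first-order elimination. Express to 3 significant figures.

CYP1A2: 0.34 × 2.5 = 0.85
CYP2E1: 0.4 × 0.11 = 0.044
CYP3A4: 0.1 × 3.6 = 0.36
Other: 0.16 (unchanged)
CL_new/CL_old = 0.85 + 0.044 + 0.36 + 0.16 = 1.414.
Net systemic exposure ratio = 1 / 1.414 = 0.707.

0.707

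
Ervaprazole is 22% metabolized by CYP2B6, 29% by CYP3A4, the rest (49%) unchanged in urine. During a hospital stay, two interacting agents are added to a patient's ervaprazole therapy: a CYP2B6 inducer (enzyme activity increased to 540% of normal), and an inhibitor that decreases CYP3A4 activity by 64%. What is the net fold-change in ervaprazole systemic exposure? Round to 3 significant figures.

The CYP2B6 pathway (22% of clearance) rises to 5.4× activity: 0.22 × 5.4 = 1.188.
The CYP3A4 pathway (29% of clearance) drops to 0.36× activity: 0.29 × 0.36 = 0.1044.
Non-CYP routes (49%) are unchanged.
CL_new/CL_old = 1.188 + 0.1044 + 0.49 = 1.7824.
Systemic exposure ∝ 1/CL: fold-change = 1 / 1.7824 = 0.561.

0.561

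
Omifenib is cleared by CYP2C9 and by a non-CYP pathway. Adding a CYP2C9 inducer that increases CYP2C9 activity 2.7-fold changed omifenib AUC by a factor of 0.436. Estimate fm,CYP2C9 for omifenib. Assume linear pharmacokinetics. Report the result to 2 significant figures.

0.76

CL'/CL = 1 / 0.436 = 2.294
2.7·fm + (1 − fm) = 2.294
fm = (2.294 − 1) / (2.7 − 1) = 0.76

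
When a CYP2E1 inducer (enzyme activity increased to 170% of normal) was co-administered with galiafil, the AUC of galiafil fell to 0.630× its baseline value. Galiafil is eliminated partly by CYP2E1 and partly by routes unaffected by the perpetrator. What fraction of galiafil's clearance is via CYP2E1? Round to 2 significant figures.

0.84

Let x = fm,CYP2E1. Because AUC ∝ 1/CL, relative clearance rose to 1/0.630 = 1.587.
Only the CYP2E1 route changed, so 1.587 = x·1.7 + (1 − x), giving x = 0.84.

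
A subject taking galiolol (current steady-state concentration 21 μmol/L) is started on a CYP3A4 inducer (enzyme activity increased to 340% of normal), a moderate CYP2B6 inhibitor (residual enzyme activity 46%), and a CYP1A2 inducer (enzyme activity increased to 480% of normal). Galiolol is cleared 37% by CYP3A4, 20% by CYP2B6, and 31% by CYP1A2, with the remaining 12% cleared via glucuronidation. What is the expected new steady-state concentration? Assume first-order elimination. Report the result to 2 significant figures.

7.1 μmol/L

The CYP3A4 pathway (37% of clearance) rises to 3.4× activity: 0.37 × 3.4 = 1.258.
The CYP2B6 pathway (20% of clearance) is reduced to 0.46× activity: 0.2 × 0.46 = 0.092.
The CYP1A2 pathway (31% of clearance) increases to 4.8× activity: 0.31 × 4.8 = 1.488.
Non-CYP routes (12%) are unchanged.
Relative clearance = 1.258 + 0.092 + 1.488 + 0.12 = 2.958.
Dividing the baseline by the relative clearance: 21 / 2.958 = 7.1 μmol/L.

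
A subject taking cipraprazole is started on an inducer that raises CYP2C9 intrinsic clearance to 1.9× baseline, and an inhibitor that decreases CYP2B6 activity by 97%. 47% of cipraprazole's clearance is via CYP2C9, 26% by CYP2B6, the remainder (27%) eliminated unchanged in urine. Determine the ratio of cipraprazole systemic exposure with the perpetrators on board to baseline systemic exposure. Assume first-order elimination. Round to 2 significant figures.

0.85

The CYP2C9 pathway (47% of clearance) increases to 1.9× activity: 0.47 × 1.9 = 0.893.
The CYP2B6 pathway (26% of clearance) falls to 0.03× activity: 0.26 × 0.03 = 0.0078.
The remaining 27% of clearance is unaffected.
Relative clearance = 0.893 + 0.0078 + 0.27 = 1.1708.
Because systemic exposure varies inversely with clearance, the combined effect is 1 / 1.1708 = 0.85.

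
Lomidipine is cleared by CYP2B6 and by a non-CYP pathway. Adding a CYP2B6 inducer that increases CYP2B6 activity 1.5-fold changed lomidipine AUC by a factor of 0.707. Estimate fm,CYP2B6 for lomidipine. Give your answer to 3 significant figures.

0.829

Write x for the fraction cleared via CYP2B6. The observed AUC change means clearance rose to 1/0.707 = 1.414 of baseline.
Only the CYP2B6 route changed, so 1.414 = x·1.5 + (1 − x), giving x = 0.829.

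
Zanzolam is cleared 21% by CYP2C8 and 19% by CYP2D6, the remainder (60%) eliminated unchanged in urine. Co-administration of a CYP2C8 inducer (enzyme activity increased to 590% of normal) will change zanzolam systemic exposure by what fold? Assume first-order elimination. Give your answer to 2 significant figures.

0.49

CYP2C8: 0.21 × 5.9 = 1.239
CYP2D6: 0.19 (unchanged)
Other: 0.6 (unchanged)
New clearance relative to baseline: 1.239 + 0.19 + 0.6 = 2.029.
Since systemic exposure ∝ 1/CL, the ratio is 1 / 2.029 = 0.49.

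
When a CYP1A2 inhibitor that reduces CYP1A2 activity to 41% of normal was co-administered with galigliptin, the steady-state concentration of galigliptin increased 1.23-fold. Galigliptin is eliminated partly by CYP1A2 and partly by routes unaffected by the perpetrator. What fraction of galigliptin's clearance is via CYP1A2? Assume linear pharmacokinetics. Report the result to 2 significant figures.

Call the CYP1A2 fraction fm. After the interaction, CL_new/CL_old = fm × 0.41 + (1 − fm).
Steady-state concentration ratio = 1 / (new CL fraction), so new CL fraction = 1 / 1.23 = 0.813.
fm × 0.41 + 1 − fm = 0.813  ⇒  fm × (0.41 − 1) = −0.187  ⇒  fm = 0.32.

0.32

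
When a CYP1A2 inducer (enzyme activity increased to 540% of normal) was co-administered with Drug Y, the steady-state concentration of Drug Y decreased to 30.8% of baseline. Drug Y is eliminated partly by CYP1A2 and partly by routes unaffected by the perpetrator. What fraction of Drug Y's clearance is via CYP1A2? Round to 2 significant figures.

Let x = fm,CYP1A2. Because steady-state concentration ∝ 1/CL, relative clearance rose to 1/0.308 = 3.247.
Only the CYP1A2 route changed, so 3.247 = x·5.4 + (1 − x), giving x = 0.51.

0.51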